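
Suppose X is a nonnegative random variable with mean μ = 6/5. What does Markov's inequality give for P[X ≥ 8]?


μ = E[X] = 6/5, a = 8.
Markov: P[X ≥ 8] ≤ μ/a = (6/5)/8 = 3/20.
Numerically: ≈ 0.1500.
(Since a = 8 > μ = 1.2000, the bound 3/20 is < 1 and informative.)

P[X ≥ 8] ≤ 3/20 ≈ 0.1500.


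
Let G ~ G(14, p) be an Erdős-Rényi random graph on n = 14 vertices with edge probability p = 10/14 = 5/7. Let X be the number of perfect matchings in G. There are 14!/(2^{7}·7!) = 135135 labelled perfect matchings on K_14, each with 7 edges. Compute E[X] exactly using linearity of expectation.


K_14 has 14!/(2^{7}·7!) = 135135 labelled perfect matchings.
For each such perfect matching H, let X_H = 1 if all 7 edges of H are present in G. Then P[X_H = 1] = p^{7} = (5/7)^{7} = 78125/823543.
By linearity: E[X] = Σ_H E[X_H] = 135135 · p^{7} = 135135 · 78125/823543 = 1508203125/117649.
Numerically: E[X] ≈ 1.28e+04.

E[X] = 135135 · (5/7)^{7} = 1508203125/117649 ≈ 1.28e+04.


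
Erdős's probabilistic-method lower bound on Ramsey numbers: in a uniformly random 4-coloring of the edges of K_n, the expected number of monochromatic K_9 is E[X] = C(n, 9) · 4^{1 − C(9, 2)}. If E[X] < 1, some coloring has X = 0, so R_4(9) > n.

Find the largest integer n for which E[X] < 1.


We need C(n, 9) · 4^{1 − 36} < 1, i.e. C(n, 9) < 4^{36 − 1} = 1180591620717411303424.
Check values of n near the boundary:
  n = 909: C(909, 9) = 1122169012923711463931; 1122169012923711463931 < 1180591620717411303424? YES
  n = 910: C(910, 9) = 1133378248346922788210; 1133378248346922788210 < 1180591620717411303424? YES
  n = 911: C(911, 9) = 1144686900492291197405; 1144686900492291197405 < 1180591620717411303424? YES
  n = 912: C(912, 9) = 1156095740032081475120; 1156095740032081475120 < 1180591620717411303424? YES
  n = 913: C(913, 9) = 1167605542753639808390; 1167605542753639808390 < 1180591620717411303424? YES
  n = 914: C(914, 9) = 1179217089587653905932; 1179217089587653905932 < 1180591620717411303424? YES
  n = 915: C(915, 9) = 1190931166636537885130; 1190931166636537885130 < 1180591620717411303424? NO
  n = 916: C(916, 9) = 1202748565202942340440; 1202748565202942340440 < 1180591620717411303424? NO
  n = 917: C(917, 9) = 1214670081818390006810; 1214670081818390006810 < 1180591620717411303424? NO
The largest n with C(n, 9) < 1180591620717411303424 is n = 914 (where E[X] = 294804272396913476483/295147905179352825856 ≈ 0.9988357). Hence R_4(9) > 914, i.e. R_4(9) ≥ 915.

Largest n = 914; hence R_4(9) > 914.


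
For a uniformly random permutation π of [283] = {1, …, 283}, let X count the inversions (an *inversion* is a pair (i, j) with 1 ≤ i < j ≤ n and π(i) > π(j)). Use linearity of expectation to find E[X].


Write X = Σ X_I over the C(283, 2) = 39903 pairs i < j, with X_I the indicator of one inversion.
There are 39903 indicators.
For each fixed pair i < j, the values π(i) and π(j) are two distinct elements of {1, …, 283} in uniformly random order; by symmetry P[π(i) > π(j)] = 1/2.
By linearity: E[X] = 39903 · (1/2) = C(283, 2) · (1/2) = 39903/2 = 39903/2 ≈ 19951.500000.

E[X] = 39903/2 = 19951.500000.


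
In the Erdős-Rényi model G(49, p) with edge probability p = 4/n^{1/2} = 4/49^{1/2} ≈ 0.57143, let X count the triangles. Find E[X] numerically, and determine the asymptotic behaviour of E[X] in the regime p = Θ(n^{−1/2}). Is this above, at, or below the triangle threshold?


Number of potential triangles: C(49, 3) = 18424.
Each occurs with probability p³ ≈ (0.57143)³ ≈ 1.8658892e-01.
By linearity: E[X] = C(49, 3)·p³ ≈ 18424 · 1.8658892e-01 ≈ 3437.71429.
Since α = 1/2 < 1, p = c/n^{1/2} ≫ 1/n is above the triangle threshold p ~ 1/n. Asymptotically E[X] ~ (c³/6)·n^{3(1−α)} = (4³/6)·n^{1.5} → ∞; triangles are abundant w.h.p.

E[X] ≈ 3437.71429; in regime p = Θ(1/n^{1/2}) E[X] diverges (above the triangle threshold p ~ 1/n).


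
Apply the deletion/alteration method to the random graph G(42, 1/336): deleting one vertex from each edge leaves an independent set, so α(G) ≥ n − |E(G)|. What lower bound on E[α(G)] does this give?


E[|E(G)|] = C(42, 2)·p = 861 · (1/336) = 41/16.
E[α(G)] ≥ n − E[|E(G)|] = 42 − 41/16 = 631/16.
Numerically: ≈ 39.43750.
(This is only a lower bound; the true E[α(G)] may be larger.)

E[α(G)] ≥ 631/16 ≈ 39.43750.


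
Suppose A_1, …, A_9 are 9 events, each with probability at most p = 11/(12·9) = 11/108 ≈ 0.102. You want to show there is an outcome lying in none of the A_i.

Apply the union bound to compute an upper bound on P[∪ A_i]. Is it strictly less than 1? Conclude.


Union bound: P[∪_{i=1}^{9} A_i] ≤ Σ_i P[A_i] ≤ 9·p = 9·(11/108) = 11/12.
Numerically: 11/12 ≈ 0.917.
Is 11/12 < 1? YES.
Since P[∪ A_i] ≤ 11/12 < 1, the complement has P[∩ A_i^c] ≥ 1 − 11/12 = 1/12 > 0, so some outcome avoids every A_i.

9·p = 11/12 ≈ 0.917; existence CERTIFIED by the union bound.


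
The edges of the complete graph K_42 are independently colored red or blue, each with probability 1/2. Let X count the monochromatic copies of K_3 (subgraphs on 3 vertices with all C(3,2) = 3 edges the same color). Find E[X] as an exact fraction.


Let X = Σ_S X_S over the C(42, 3) = 11480 subsets S of size 3, where X_S = 1 if the K_3 on S is monochromatic.
For a fixed S, the K_3 on S has C(3, 2) = 3 edges. P[all 3 edges red] = (1/2)^3, and likewise for blue, so P[monochromatic] = 2·(1/2)^3 = 2^{1 − 3} = 1/4.
Summing: E[X] = C(42, 3) · 2^{1 − 3} = 11480 · 1/4 = 2870.
Numerically: E[X] ≈ 2870.0000.

E[X] = C(42,3)·2^(1−C(3,2)) = 2870 ≈ 2870.0000.


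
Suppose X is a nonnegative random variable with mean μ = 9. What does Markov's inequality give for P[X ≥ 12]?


μ = E[X] = 9, a = 12.
Markov: P[X ≥ 12] ≤ μ/a = (9)/12 = 3/4.
Numerically: ≈ 0.750.
(Since a = 12 > μ = 9.000, the bound 3/4 is < 1 and informative.)

P[X ≥ 12] ≤ 3/4 ≈ 0.750.


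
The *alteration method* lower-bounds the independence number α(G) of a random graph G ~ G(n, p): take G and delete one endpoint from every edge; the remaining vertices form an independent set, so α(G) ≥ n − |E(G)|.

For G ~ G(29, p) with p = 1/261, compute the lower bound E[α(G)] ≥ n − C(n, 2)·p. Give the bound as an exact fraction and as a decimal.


E[|E(G)|] = C(29, 2)·p = 406 · (1/261) = 14/9.
E[α(G)] ≥ n − E[|E(G)|] = 29 − 14/9 = 247/9.
Numerically: ≈ 27.444444.
(This is only a lower bound; the true E[α(G)] may be larger.)

E[α(G)] ≥ 247/9 ≈ 27.444444.


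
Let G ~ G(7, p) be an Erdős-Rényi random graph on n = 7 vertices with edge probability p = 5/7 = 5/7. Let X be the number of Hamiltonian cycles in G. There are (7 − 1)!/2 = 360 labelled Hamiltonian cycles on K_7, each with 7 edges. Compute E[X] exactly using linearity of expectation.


K_7 has (7 − 1)!/2 = 360 labelled Hamiltonian cycles.
For each such Hamiltonian cycle H, let X_H = 1 if all 7 edges of H are present in G. Then P[X_H = 1] = p^{7} = (5/7)^{7} = 78125/823543.
Summing the indicators: E[X] = Σ_H E[X_H] = 360 · p^{7} = 360 · 78125/823543 = 28125000/823543.
Numerically: E[X] ≈ 34.1512.

E[X] = 360 · (5/7)^{7} = 28125000/823543 ≈ 34.1512.


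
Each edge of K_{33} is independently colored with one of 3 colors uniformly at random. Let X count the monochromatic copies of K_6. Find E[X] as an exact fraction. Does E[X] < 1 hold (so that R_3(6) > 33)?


E[X] = C(33, 6) · 3^{1 − 15} = 1107568 · 3^{−14} = 1107568/4782969.
As a reduced fraction: E[X] = 1107568/4782969 ≈ 0.232.
Is E[X] < 1? YES.
Since E[X] < 1, there exists a 3-coloring of K_{33} with no monochromatic K_6; hence R_3(6) > 33.

E[X] = 1107568/4782969 ≈ 0.232; E[X] < 1, so R_3(6) > 33.


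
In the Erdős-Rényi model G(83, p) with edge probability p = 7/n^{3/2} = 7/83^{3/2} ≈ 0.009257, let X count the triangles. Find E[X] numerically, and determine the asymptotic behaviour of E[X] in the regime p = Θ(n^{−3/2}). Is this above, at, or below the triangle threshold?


Number of potential triangles: C(83, 3) = 91881.
Each occurs with probability p³ ≈ (0.009257)³ ≈ 7.933096e-07.
By linearity: E[X] = C(83, 3)·p³ ≈ 91881 · 7.933096e-07 ≈ 0.0729.
Since α = 3/2 > 1, p = c/n^{3/2} = o(1/n) is below the triangle threshold p ~ 1/n. Asymptotically E[X] ~ (c³/6)·n^{3(1−α)} = (7³/6)·n^{-1.5} → 0, so by Markov's inequality G has no triangles w.h.p.

E[X] ≈ 0.0729; in regime p = Θ(1/n^{3/2}) E[X] tends to 0 (below the triangle threshold p ~ 1/n).


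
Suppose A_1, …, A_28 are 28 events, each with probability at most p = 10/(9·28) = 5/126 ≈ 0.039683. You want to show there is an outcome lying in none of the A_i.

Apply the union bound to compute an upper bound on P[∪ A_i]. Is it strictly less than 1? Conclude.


Union bound: P[∪_{i=1}^{28} A_i] ≤ Σ_i P[A_i] ≤ 28·p = 28·(5/126) = 10/9.
Numerically: 10/9 ≈ 1.111111.
Is 10/9 < 1? NO.
Since the bound 10/9 is ≥ 1, the union bound is uninformative here; it does NOT by itself certify existence.

28·p = 10/9 ≈ 1.111111; existence NOT certified by the union bound.


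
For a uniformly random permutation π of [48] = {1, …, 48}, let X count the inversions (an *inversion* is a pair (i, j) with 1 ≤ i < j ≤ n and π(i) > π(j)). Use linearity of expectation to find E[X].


Write X = Σ X_I over the C(48, 2) = 1128 pairs i < j, with X_I the indicator of one inversion.
There are 1128 indicators.
For each fixed pair i < j, the values π(i) and π(j) are two distinct elements of {1, …, 48} in uniformly random order; by symmetry P[π(i) > π(j)] = 1/2.
By linearity: E[X] = 1128 · (1/2) = C(48, 2) · (1/2) = 1128/2 = 564 ≈ 564.0000.

E[X] = 564 = 564.0000.


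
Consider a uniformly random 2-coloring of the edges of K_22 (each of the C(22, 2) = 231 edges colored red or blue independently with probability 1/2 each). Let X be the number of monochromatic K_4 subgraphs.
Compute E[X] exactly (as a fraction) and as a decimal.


Let X = Σ_S X_S over the C(22, 4) = 7315 subsets S of size 4, where X_S = 1 if the K_4 on S is monochromatic.
For a fixed S, the K_4 on S has C(4, 2) = 6 edges. P[all 6 edges red] = (1/2)^6, and likewise for blue, so P[monochromatic] = 2·(1/2)^6 = 2^{1 − 6} = 1/32.
By linearity: E[X] = C(22, 4) · 2^{1 − 6} = 7315 · 1/32 = 7315/32.
Numerically: E[X] ≈ 228.5938.

E[X] = C(22,4)·2^(1−C(4,2)) = 7315/32 ≈ 228.5938.


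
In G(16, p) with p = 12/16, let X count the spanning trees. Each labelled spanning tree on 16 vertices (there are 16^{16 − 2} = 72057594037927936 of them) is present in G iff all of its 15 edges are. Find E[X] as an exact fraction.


K_16 has 16^{16 − 2} = 72057594037927936 labelled spanning trees.
For each such spanning tree H, let X_H = 1 if all 15 edges of H are present in G. Then P[X_H = 1] = p^{15} = (3/4)^{15} = 14348907/1073741824.
By linearity: E[X] = Σ_H E[X_H] = 72057594037927936 · p^{15} = 72057594037927936 · 14348907/1073741824 = 962938848411648.
Numerically: E[X] ≈ 9.629e+14.

E[X] = 72057594037927936 · (3/4)^{15} = 962938848411648 ≈ 9.629e+14.


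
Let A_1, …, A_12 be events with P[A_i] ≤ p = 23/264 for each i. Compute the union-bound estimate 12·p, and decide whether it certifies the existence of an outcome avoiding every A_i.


Union bound: P[∪_{i=1}^{12} A_i] ≤ Σ_i P[A_i] ≤ 12·p = 12·(23/264) = 23/22.
Numerically: 23/22 ≈ 1.0454545.
Is 23/22 < 1? NO.
Since the bound 23/22 is ≥ 1, the union bound is uninformative here; it does NOT by itself certify existence.

12·p = 23/22 ≈ 1.0454545; existence NOT certified by the union bound.


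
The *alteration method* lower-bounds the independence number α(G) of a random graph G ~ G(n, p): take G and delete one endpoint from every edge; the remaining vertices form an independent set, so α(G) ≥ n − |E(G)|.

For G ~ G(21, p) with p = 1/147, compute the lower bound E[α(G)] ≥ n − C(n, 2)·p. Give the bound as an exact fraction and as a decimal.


E[|E(G)|] = C(21, 2)·p = 210 · (1/147) = 10/7.
E[α(G)] ≥ n − E[|E(G)|] = 21 − 10/7 = 137/7.
Numerically: ≈ 19.57143.
(This is only a lower bound; the true E[α(G)] may be larger.)

E[α(G)] ≥ 137/7 ≈ 19.57143.


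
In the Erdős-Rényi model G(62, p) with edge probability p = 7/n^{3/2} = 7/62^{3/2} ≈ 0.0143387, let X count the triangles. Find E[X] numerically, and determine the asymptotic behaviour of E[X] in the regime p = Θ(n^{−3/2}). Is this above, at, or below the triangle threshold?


Number of potential triangles: C(62, 3) = 37820.
Each occurs with probability p³ ≈ (0.0143387)³ ≈ 2.94802741e-06.
By linearity: E[X] = C(62, 3)·p³ ≈ 37820 · 2.94802741e-06 ≈ 0.111494.
Since α = 3/2 > 1, p = c/n^{3/2} = o(1/n) is below the triangle threshold p ~ 1/n. Asymptotically E[X] ~ (c³/6)·n^{3(1−α)} = (7³/6)·n^{-1.5} → 0, so by Markov's inequality G has no triangles w.h.p.

E[X] ≈ 0.111494; in regime p = Θ(1/n^{3/2}) E[X] tends to 0 (below the triangle threshold p ~ 1/n).


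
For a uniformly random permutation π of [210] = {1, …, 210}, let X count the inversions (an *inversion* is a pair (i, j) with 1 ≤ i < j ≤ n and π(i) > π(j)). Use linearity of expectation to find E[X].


Write X = Σ X_I over the C(210, 2) = 21945 pairs i < j, with X_I the indicator of one inversion.
There are 21945 indicators.
For each fixed pair i < j, the values π(i) and π(j) are two distinct elements of {1, …, 210} in uniformly random order; by symmetry P[π(i) > π(j)] = 1/2.
By linearity: E[X] = 21945 · (1/2) = C(210, 2) · (1/2) = 21945/2 = 21945/2 ≈ 10972.5000.

E[X] = 21945/2 = 10972.5000.


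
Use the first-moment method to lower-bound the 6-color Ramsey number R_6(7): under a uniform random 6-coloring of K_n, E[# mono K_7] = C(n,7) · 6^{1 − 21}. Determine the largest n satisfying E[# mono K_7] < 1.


We need C(n, 7) · 6^{1 − 21} < 1, i.e. C(n, 7) < 6^{21 − 1} = 3656158440062976.
Check values of n near the boundary:
  n = 567: C(567, 7) = 3601671315933933; 3601671315933933 < 3656158440062976? YES
  n = 568: C(568, 7) = 3646611956239704; 3646611956239704 < 3656158440062976? YES
  n = 569: C(569, 7) = 3692032389858348; 3692032389858348 < 3656158440062976? NO
The largest n with C(n, 7) < 3656158440062976 is n = 568 (where E[X] = 16882462760369/16926659444736 ≈ 0.9974). Hence R_6(7) > 568, i.e. R_6(7) ≥ 569.

Largest n = 568; hence R_6(7) > 568.


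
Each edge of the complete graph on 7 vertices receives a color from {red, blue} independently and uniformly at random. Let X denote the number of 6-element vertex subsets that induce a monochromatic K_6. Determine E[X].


Let X = Σ_S X_S over the C(7, 6) = 7 subsets S of size 6, where X_S = 1 if the K_6 on S is monochromatic.
For a fixed S, the K_6 on S has C(6, 2) = 15 edges. P[all 15 edges red] = (1/2)^15, and likewise for blue, so P[monochromatic] = 2·(1/2)^15 = 2^{1 − 15} = 1/16384.
By linearity: E[X] = C(7, 6) · 2^{1 − 15} = 7 · 1/16384 = 7/16384.
Numerically: E[X] ≈ 0.000.

E[X] = C(7,6)·2^(1−C(6,2)) = 7/16384 ≈ 0.000.


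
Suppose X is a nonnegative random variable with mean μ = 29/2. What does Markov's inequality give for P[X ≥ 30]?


μ = E[X] = 29/2, a = 30.
Markov: P[X ≥ 30] ≤ μ/a = (29/2)/30 = 29/60.
Numerically: ≈ 0.483.
(Since a = 30 > μ = 14.500, the bound 29/60 is < 1 and informative.)

P[X ≥ 30] ≤ 29/60 ≈ 0.483.


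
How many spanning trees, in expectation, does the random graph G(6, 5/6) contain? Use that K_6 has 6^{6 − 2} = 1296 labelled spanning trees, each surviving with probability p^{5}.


K_6 has 6^{6 − 2} = 1296 labelled spanning trees.
For each such spanning tree H, let X_H = 1 if all 5 edges of H are present in G. Then P[X_H = 1] = p^{5} = (5/6)^{5} = 3125/7776.
By linearity: E[X] = Σ_H E[X_H] = 1296 · p^{5} = 1296 · 3125/7776 = 3125/6.
Numerically: E[X] ≈ 520.8.

E[X] = 1296 · (5/6)^{5} = 3125/6 ≈ 520.8.


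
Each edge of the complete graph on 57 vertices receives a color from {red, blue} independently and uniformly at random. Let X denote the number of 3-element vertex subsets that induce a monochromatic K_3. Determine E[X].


Let X = Σ_S X_S over the C(57, 3) = 29260 subsets S of size 3, where X_S = 1 if the K_3 on S is monochromatic.
For a fixed S, the K_3 on S has C(3, 2) = 3 edges. P[all 3 edges red] = (1/2)^3, and likewise for blue, so P[monochromatic] = 2·(1/2)^3 = 2^{1 − 3} = 1/4.
By linearity of expectation: E[X] = C(57, 3) · 2^{1 − 3} = 29260 · 1/4 = 7315.
Numerically: E[X] ≈ 7315.0000.

E[X] = C(57,3)·2^(1−C(3,2)) = 7315 ≈ 7315.0000.


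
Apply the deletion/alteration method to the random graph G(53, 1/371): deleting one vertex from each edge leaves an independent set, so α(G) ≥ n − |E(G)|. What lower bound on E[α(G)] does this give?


E[|E(G)|] = C(53, 2)·p = 1378 · (1/371) = 26/7.
E[α(G)] ≥ n − E[|E(G)|] = 53 − 26/7 = 345/7.
Numerically: ≈ 49.2857.
(This is only a lower bound; the true E[α(G)] may be larger.)

E[α(G)] ≥ 345/7 ≈ 49.2857.


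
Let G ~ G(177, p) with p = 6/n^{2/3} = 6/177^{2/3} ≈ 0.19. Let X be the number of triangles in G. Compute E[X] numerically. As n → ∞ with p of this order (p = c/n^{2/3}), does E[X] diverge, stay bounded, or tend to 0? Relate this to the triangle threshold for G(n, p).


Number of potential triangles: C(177, 3) = 908600.
Each occurs with probability p³ ≈ (0.19)³ ≈ 6.89457e-03.
By linearity: E[X] = C(177, 3)·p³ ≈ 908600 · 6.89457e-03 ≈ 6264.407.
Since α = 2/3 < 1, p = c/n^{2/3} ≫ 1/n is above the triangle threshold p ~ 1/n. Asymptotically E[X] ~ (c³/6)·n^{3(1−α)} = (6³/6)·n^{1} → ∞; triangles are abundant w.h.p.

E[X] ≈ 6264.407; in regime p = Θ(1/n^{2/3}) E[X] diverges (above the triangle threshold p ~ 1/n).


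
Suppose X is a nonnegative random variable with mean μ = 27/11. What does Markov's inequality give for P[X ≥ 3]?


μ = E[X] = 27/11, a = 3.
Markov: P[X ≥ 3] ≤ μ/a = (27/11)/3 = 9/11.
Numerically: ≈ 0.8182.
(Since a = 3 > μ = 2.4545, the bound 9/11 is < 1 and informative.)

P[X ≥ 3] ≤ 9/11 ≈ 0.8182.


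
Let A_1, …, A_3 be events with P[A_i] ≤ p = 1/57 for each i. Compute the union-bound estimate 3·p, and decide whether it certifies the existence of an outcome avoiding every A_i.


Union bound: P[∪_{i=1}^{3} A_i] ≤ Σ_i P[A_i] ≤ 3·p = 3·(1/57) = 1/19.
Numerically: 1/19 ≈ 0.0526.
Is 1/19 < 1? YES.
Since P[∪ A_i] ≤ 1/19 < 1, the complement has P[∩ A_i^c] ≥ 1 − 1/19 = 18/19 > 0, so some outcome avoids every A_i.

3·p = 1/19 ≈ 0.0526; existence CERTIFIED by the union bound.


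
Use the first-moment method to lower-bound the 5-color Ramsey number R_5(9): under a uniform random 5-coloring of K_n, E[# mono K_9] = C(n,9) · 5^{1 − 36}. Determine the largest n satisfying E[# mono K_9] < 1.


We need C(n, 9) · 5^{1 − 36} < 1, i.e. C(n, 9) < 5^{36 − 1} = 2910383045673370361328125.
Check values of n near the boundary:
  n = 2166: C(2166, 9) = 2844037944203015677277940; 2844037944203015677277940 < 2910383045673370361328125? YES
  n = 2167: C(2167, 9) = 2855899084841489792706810; 2855899084841489792706810 < 2910383045673370361328125? YES
  n = 2168: C(2168, 9) = 2867804175977929537095120; 2867804175977929537095120 < 2910383045673370361328125? YES
  n = 2169: C(2169, 9) = 2879753360044504243499683; 2879753360044504243499683 < 2910383045673370361328125? YES
  n = 2170: C(2170, 9) = 2891746779868845075610510; 2891746779868845075610510 < 2910383045673370361328125? YES
  n = 2171: C(2171, 9) = 2903784578674959601827205; 2903784578674959601827205 < 2910383045673370361328125? YES
  n = 2172: C(2172, 9) = 2915866900084148060642020; 2915866900084148060642020 < 2910383045673370361328125? NO
The largest n with C(n, 9) < 2910383045673370361328125 is n = 2171 (where E[X] = 580756915734991920365441/582076609134674072265625 ≈ 0.9977). Hence R_5(9) > 2171, i.e. R_5(9) ≥ 2172.

Largest n = 2171; hence R_5(9) > 2171.


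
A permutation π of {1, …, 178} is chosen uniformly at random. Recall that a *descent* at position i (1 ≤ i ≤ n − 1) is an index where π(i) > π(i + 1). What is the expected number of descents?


Write X = Σ X_I over i = 1, …, 177, with X_I the indicator of one descent.
There are 177 indicators.
For each fixed i, the pair (π(i), π(i+1)) is a uniformly random ordered pair of distinct values from {1, …, 178}; by symmetry P[π(i) > π(i+1)] = 1/2.
By linearity: E[X] = 177 · (1/2) = (178 − 1) · (1/2) = 177/2 ≈ 88.500.

E[X] = 177/2 = 88.500.


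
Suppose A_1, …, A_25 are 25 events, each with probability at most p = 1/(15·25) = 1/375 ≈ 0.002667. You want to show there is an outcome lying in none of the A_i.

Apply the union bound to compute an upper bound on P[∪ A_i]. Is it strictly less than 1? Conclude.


Union bound: P[∪_{i=1}^{25} A_i] ≤ Σ_i P[A_i] ≤ 25·p = 25·(1/375) = 1/15.
Numerically: 1/15 ≈ 0.066667.
Is 1/15 < 1? YES.
Since P[∪ A_i] ≤ 1/15 < 1, the complement has P[∩ A_i^c] ≥ 1 − 1/15 = 14/15 > 0, so some outcome avoids every A_i.

25·p = 1/15 ≈ 0.066667; existence CERTIFIED by the union bound.


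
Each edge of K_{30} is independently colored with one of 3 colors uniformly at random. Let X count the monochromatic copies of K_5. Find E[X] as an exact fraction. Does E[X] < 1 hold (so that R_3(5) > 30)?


E[X] = C(30, 5) · 3^{1 − 10} = 142506 · 3^{−9} = 142506/19683.
As a reduced fraction: E[X] = 5278/729 ≈ 7.2400549.
Is E[X] < 1? NO.
Since E[X] ≥ 1, the first-moment bound is inconclusive at n = 30; it does NOT by itself certify R_3(5) > 30.

E[X] = 5278/729 ≈ 7.2400549; E[X] ≥ 1; first-moment method inconclusive here.


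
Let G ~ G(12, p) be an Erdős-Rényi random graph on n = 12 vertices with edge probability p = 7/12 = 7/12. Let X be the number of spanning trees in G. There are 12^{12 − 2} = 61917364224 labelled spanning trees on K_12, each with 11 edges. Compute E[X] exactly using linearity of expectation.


K_12 has 12^{12 − 2} = 61917364224 labelled spanning trees.
For each such spanning tree H, let X_H = 1 if all 11 edges of H are present in G. Then P[X_H = 1] = p^{11} = (7/12)^{11} = 1977326743/743008370688.
By linearity: E[X] = Σ_H E[X_H] = 61917364224 · p^{11} = 61917364224 · 1977326743/743008370688 = 1977326743/12.
Numerically: E[X] ≈ 1.65e+08.

E[X] = 61917364224 · (7/12)^{11} = 1977326743/12 ≈ 1.65e+08.


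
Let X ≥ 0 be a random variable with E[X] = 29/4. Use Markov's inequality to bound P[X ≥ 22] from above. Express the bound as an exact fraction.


μ = E[X] = 29/4, a = 22.
Markov: P[X ≥ 22] ≤ μ/a = (29/4)/22 = 29/88.
Numerically: ≈ 0.330.
(Since a = 22 > μ = 7.250, the bound 29/88 is < 1 and informative.)

P[X ≥ 22] ≤ 29/88 ≈ 0.330.


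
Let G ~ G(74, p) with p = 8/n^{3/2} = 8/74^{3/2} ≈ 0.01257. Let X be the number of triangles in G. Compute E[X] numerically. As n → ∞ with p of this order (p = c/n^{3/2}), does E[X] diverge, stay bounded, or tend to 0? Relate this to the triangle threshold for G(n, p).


Number of potential triangles: C(74, 3) = 64824.
Each occurs with probability p³ ≈ (0.01257)³ ≈ 1.984848e-06.
By linearity: E[X] = C(74, 3)·p³ ≈ 64824 · 1.984848e-06 ≈ 0.1287.
Since α = 3/2 > 1, p = c/n^{3/2} = o(1/n) is below the triangle threshold p ~ 1/n. Asymptotically E[X] ~ (c³/6)·n^{3(1−α)} = (8³/6)·n^{-1.5} → 0, so by Markov's inequality G has no triangles w.h.p.

E[X] ≈ 0.1287; in regime p = Θ(1/n^{3/2}) E[X] tends to 0 (below the triangle threshold p ~ 1/n).


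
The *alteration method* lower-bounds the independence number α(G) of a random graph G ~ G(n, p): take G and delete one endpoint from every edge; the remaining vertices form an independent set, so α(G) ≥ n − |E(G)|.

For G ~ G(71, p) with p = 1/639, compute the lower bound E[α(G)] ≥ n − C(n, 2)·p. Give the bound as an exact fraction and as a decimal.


E[|E(G)|] = C(71, 2)·p = 2485 · (1/639) = 35/9.
E[α(G)] ≥ n − E[|E(G)|] = 71 − 35/9 = 604/9.
Numerically: ≈ 67.11111.
(This is only a lower bound; the true E[α(G)] may be larger.)

E[α(G)] ≥ 604/9 ≈ 67.11111.


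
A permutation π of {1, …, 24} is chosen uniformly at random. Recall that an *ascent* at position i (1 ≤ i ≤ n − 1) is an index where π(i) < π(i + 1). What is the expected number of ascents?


Write X = Σ X_I over i = 1, …, 23, with X_I the indicator of one ascent.
There are 23 indicators.
For each fixed i, the pair (π(i), π(i+1)) is a uniformly random ordered pair of distinct values from {1, …, 24}; by symmetry P[π(i) < π(i+1)] = 1/2.
By linearity: E[X] = 23 · (1/2) = (24 − 1) · (1/2) = 23/2 ≈ 11.500.

E[X] = 23/2 = 11.500.


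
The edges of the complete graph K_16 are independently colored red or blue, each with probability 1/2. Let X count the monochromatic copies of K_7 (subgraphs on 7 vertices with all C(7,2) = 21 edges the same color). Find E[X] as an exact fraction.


Let X = Σ_S X_S over the C(16, 7) = 11440 subsets S of size 7, where X_S = 1 if the K_7 on S is monochromatic.
For a fixed S, the K_7 on S has C(7, 2) = 21 edges. P[all 21 edges red] = (1/2)^21, and likewise for blue, so P[monochromatic] = 2·(1/2)^21 = 2^{1 − 21} = 1/1048576.
By linearity of expectation: E[X] = C(16, 7) · 2^{1 − 21} = 11440 · 1/1048576 = 715/65536.
Numerically: E[X] ≈ 0.0109.

E[X] = C(16,7)·2^(1−C(7,2)) = 715/65536 ≈ 0.0109.


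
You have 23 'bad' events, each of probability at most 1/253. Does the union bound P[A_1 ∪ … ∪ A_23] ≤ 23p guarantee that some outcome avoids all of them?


Union bound: P[∪_{i=1}^{23} A_i] ≤ Σ_i P[A_i] ≤ 23·p = 23·(1/253) = 1/11.
Numerically: 1/11 ≈ 0.0909.
Is 1/11 < 1? YES.
Since P[∪ A_i] ≤ 1/11 < 1, the complement has P[∩ A_i^c] ≥ 1 − 1/11 = 10/11 > 0, so some outcome avoids every A_i.

23·p = 1/11 ≈ 0.0909; existence CERTIFIED by the union bound.


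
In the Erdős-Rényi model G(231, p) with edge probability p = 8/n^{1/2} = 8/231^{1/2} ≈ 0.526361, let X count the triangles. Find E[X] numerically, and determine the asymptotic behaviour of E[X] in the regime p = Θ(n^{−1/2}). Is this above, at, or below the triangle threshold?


Number of potential triangles: C(231, 3) = 2027795.
Each occurs with probability p³ ≈ (0.526361)³ ≈ 1.45831718e-01.
By linearity: E[X] = C(231, 3)·p³ ≈ 2027795 · 1.45831718e-01 ≈ 295716.827934.
Since α = 1/2 < 1, p = c/n^{1/2} ≫ 1/n is above the triangle threshold p ~ 1/n. Asymptotically E[X] ~ (c³/6)·n^{3(1−α)} = (8³/6)·n^{1.5} → ∞; triangles are abundant w.h.p.

E[X] ≈ 295716.827934; in regime p = Θ(1/n^{1/2}) E[X] diverges (above the triangle threshold p ~ 1/n).


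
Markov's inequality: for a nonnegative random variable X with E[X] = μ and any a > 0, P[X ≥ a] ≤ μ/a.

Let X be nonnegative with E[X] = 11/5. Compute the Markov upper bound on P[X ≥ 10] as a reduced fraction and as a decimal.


μ = E[X] = 11/5, a = 10.
Markov: P[X ≥ 10] ≤ μ/a = (11/5)/10 = 11/50.
Numerically: ≈ 0.22000.
(Since a = 10 > μ = 2.20000, the bound 11/50 is < 1 and informative.)

P[X ≥ 10] ≤ 11/50 ≈ 0.22000.


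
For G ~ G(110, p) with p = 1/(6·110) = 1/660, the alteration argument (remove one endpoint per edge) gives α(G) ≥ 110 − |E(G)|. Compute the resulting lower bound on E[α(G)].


E[|E(G)|] = C(110, 2)·p = 5995 · (1/660) = 109/12.
E[α(G)] ≥ n − E[|E(G)|] = 110 − 109/12 = 1211/12.
Numerically: ≈ 100.917.
(This is only a lower bound; the true E[α(G)] may be larger.)

E[α(G)] ≥ 1211/12 ≈ 100.917.


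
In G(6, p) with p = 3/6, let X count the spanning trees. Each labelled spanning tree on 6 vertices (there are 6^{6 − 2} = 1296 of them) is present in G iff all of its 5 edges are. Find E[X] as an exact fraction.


K_6 has 6^{6 − 2} = 1296 labelled spanning trees.
For each such spanning tree H, let X_H = 1 if all 5 edges of H are present in G. Then P[X_H = 1] = p^{5} = (1/2)^{5} = 1/32.
Summing the indicators: E[X] = Σ_H E[X_H] = 1296 · p^{5} = 1296 · 1/32 = 81/2.
Numerically: E[X] ≈ 40.5.

E[X] = 1296 · (1/2)^{5} = 81/2 ≈ 40.5.


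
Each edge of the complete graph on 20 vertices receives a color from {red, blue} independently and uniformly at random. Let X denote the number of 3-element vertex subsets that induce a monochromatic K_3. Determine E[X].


Let X = Σ_S X_S over the C(20, 3) = 1140 subsets S of size 3, where X_S = 1 if the K_3 on S is monochromatic.
For a fixed S, the K_3 on S has C(3, 2) = 3 edges. P[all 3 edges red] = (1/2)^3, and likewise for blue, so P[monochromatic] = 2·(1/2)^3 = 2^{1 − 3} = 1/4.
By linearity of expectation: E[X] = C(20, 3) · 2^{1 − 3} = 1140 · 1/4 = 285.
Numerically: E[X] ≈ 285.000.

E[X] = C(20,3)·2^(1−C(3,2)) = 285 ≈ 285.000.


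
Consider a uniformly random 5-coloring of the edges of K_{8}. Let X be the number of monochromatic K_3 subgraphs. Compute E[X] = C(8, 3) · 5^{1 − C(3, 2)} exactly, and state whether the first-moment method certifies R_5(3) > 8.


E[X] = C(8, 3) · 5^{1 − 3} = 56 · 5^{−2} = 56/25.
As a reduced fraction: E[X] = 56/25 ≈ 2.2400.
Is E[X] < 1? NO.
Since E[X] ≥ 1, the first-moment bound is inconclusive at n = 8; it does NOT by itself certify R_5(3) > 8.

E[X] = 56/25 ≈ 2.2400; E[X] ≥ 1; first-moment method inconclusive here.


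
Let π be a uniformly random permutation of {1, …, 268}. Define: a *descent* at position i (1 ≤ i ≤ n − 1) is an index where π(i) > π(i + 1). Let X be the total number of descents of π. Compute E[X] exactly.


Write X = Σ X_I over i = 1, …, 267, with X_I the indicator of one descent.
There are 267 indicators.
For each fixed i, the pair (π(i), π(i+1)) is a uniformly random ordered pair of distinct values from {1, …, 268}; by symmetry P[π(i) > π(i+1)] = 1/2.
By linearity: E[X] = 267 · (1/2) = (268 − 1) · (1/2) = 267/2 ≈ 133.500000.

E[X] = 267/2 = 133.500000.


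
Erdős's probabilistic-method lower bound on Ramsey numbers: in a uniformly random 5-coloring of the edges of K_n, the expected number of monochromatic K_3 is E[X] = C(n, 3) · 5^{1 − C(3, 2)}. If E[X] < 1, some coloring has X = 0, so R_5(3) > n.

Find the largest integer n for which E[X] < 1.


We need C(n, 3) · 5^{1 − 3} < 1, i.e. C(n, 3) < 5^{3 − 1} = 25.
Check values of n near the boundary:
  n = 3: C(3, 3) = 1; 1 < 25? YES
  n = 4: C(4, 3) = 4; 4 < 25? YES
  n = 5: C(5, 3) = 10; 10 < 25? YES
  n = 6: C(6, 3) = 20; 20 < 25? YES
  n = 7: C(7, 3) = 35; 35 < 25? NO
The largest n with C(n, 3) < 25 is n = 6 (where E[X] = 4/5 ≈ 0.8000). Hence R_5(3) > 6, i.e. R_5(3) ≥ 7.

Largest n = 6; hence R_5(3) > 6.


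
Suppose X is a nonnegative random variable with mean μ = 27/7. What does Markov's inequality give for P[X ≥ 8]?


μ = E[X] = 27/7, a = 8.
Markov: P[X ≥ 8] ≤ μ/a = (27/7)/8 = 27/56.
Numerically: ≈ 0.482.
(Since a = 8 > μ = 3.857, the bound 27/56 is < 1 and informative.)

P[X ≥ 8] ≤ 27/56 ≈ 0.482.


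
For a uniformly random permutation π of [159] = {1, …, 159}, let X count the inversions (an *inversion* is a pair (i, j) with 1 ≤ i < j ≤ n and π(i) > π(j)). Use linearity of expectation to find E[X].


Write X = Σ X_I over the C(159, 2) = 12561 pairs i < j, with X_I the indicator of one inversion.
There are 12561 indicators.
For each fixed pair i < j, the values π(i) and π(j) are two distinct elements of {1, …, 159} in uniformly random order; by symmetry P[π(i) > π(j)] = 1/2.
By linearity: E[X] = 12561 · (1/2) = C(159, 2) · (1/2) = 12561/2 = 12561/2 ≈ 6280.5000.

E[X] = 12561/2 = 6280.5000.


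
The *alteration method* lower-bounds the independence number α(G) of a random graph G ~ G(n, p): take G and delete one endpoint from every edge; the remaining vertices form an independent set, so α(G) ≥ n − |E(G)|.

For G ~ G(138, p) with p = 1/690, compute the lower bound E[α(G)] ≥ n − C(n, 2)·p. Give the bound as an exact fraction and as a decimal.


E[|E(G)|] = C(138, 2)·p = 9453 · (1/690) = 137/10.
E[α(G)] ≥ n − E[|E(G)|] = 138 − 137/10 = 1243/10.
Numerically: ≈ 124.3000.
(This is only a lower bound; the true E[α(G)] may be larger.)

E[α(G)] ≥ 1243/10 ≈ 124.3000.


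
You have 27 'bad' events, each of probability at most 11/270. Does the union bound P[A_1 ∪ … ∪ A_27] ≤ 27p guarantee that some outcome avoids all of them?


Union bound: P[∪_{i=1}^{27} A_i] ≤ Σ_i P[A_i] ≤ 27·p = 27·(11/270) = 11/10.
Numerically: 11/10 ≈ 1.10000.
Is 11/10 < 1? NO.
Since the bound 11/10 is ≥ 1, the union bound is uninformative here; it does NOT by itself certify existence.

27·p = 11/10 ≈ 1.10000; existence NOT certified by the union bound.


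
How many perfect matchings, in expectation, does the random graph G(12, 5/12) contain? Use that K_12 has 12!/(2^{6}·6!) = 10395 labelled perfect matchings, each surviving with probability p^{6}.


K_12 has 12!/(2^{6}·6!) = 10395 labelled perfect matchings.
For each such perfect matching H, let X_H = 1 if all 6 edges of H are present in G. Then P[X_H = 1] = p^{6} = (5/12)^{6} = 15625/2985984.
By linearity of expectation: E[X] = Σ_H E[X_H] = 10395 · p^{6} = 10395 · 15625/2985984 = 6015625/110592.
Numerically: E[X] ≈ 54.3948.

E[X] = 10395 · (5/12)^{6} = 6015625/110592 ≈ 54.3948.


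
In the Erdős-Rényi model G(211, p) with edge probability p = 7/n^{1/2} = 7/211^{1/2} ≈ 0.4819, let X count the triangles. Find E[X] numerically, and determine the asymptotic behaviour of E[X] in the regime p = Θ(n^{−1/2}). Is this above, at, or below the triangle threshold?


Number of potential triangles: C(211, 3) = 1543465.
Each occurs with probability p³ ≈ (0.4819)³ ≈ 1.1191040e-01.
By linearity: E[X] = C(211, 3)·p³ ≈ 1543465 · 1.1191040e-01 ≈ 172729.78118.
Since α = 1/2 < 1, p = c/n^{1/2} ≫ 1/n is above the triangle threshold p ~ 1/n. Asymptotically E[X] ~ (c³/6)·n^{3(1−α)} = (7³/6)·n^{1.5} → ∞; triangles are abundant w.h.p.

E[X] ≈ 172729.78118; in regime p = Θ(1/n^{1/2}) E[X] diverges (above the triangle threshold p ~ 1/n).


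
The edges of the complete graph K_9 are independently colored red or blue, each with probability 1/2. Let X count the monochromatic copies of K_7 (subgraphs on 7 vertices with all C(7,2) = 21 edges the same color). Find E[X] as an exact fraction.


Let X = Σ_S X_S over the C(9, 7) = 36 subsets S of size 7, where X_S = 1 if the K_7 on S is monochromatic.
For a fixed S, the K_7 on S has C(7, 2) = 21 edges. P[all 21 edges red] = (1/2)^21, and likewise for blue, so P[monochromatic] = 2·(1/2)^21 = 2^{1 − 21} = 1/1048576.
By linearity of expectation: E[X] = C(9, 7) · 2^{1 − 21} = 36 · 1/1048576 = 9/262144.
Numerically: E[X] ≈ 0.000.

E[X] = C(9,7)·2^(1−C(7,2)) = 9/262144 ≈ 0.000.


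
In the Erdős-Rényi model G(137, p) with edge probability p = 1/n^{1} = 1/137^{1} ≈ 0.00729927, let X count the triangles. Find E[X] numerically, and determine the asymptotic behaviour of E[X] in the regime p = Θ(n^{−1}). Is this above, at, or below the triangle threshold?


Number of potential triangles: C(137, 3) = 419220.
Each occurs with probability p³ ≈ (0.00729927)³ ≈ 3.88900318e-07.
By linearity: E[X] = C(137, 3)·p³ ≈ 419220 · 3.88900318e-07 ≈ 0.163035.
Here α = 1, so p = 1/n is exactly at the triangle threshold p ~ 1/n. Asymptotically E[X] → c³/6 = 1³/6 = 1/6 ≈ 0.166667, a bounded constant. In this regime the triangle count is asymptotically Poisson(c³/6).

E[X] ≈ 0.163035; in regime p = Θ(1/n^{1}) E[X] stays bounded (at the triangle threshold p ~ 1/n).


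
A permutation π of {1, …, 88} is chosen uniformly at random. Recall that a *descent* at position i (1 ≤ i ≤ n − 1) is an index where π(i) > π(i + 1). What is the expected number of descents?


Write X = Σ X_I over i = 1, …, 87, with X_I the indicator of one descent.
There are 87 indicators.
For each fixed i, the pair (π(i), π(i+1)) is a uniformly random ordered pair of distinct values from {1, …, 88}; by symmetry P[π(i) > π(i+1)] = 1/2.
By linearity: E[X] = 87 · (1/2) = (88 − 1) · (1/2) = 87/2 ≈ 43.500000.

E[X] = 87/2 = 43.500000.


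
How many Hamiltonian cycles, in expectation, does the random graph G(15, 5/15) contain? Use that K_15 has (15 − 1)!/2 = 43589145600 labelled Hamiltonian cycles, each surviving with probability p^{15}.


K_15 has (15 − 1)!/2 = 43589145600 labelled Hamiltonian cycles.
For each such Hamiltonian cycle H, let X_H = 1 if all 15 edges of H are present in G. Then P[X_H = 1] = p^{15} = (1/3)^{15} = 1/14348907.
By linearity of expectation: E[X] = Σ_H E[X_H] = 43589145600 · p^{15} = 43589145600 · 1/14348907 = 179379200/59049.
Numerically: E[X] ≈ 3038.

E[X] = 43589145600 · (1/3)^{15} = 179379200/59049 ≈ 3038.


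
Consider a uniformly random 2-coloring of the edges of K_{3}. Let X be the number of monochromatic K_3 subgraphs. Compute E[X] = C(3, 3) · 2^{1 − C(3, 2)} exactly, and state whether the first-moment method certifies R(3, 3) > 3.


E[X] = C(3, 3) · 2^{1 − 3} = 1 · 2^{−2} = 1/4.
As a reduced fraction: E[X] = 1/4 ≈ 0.2500.
Is E[X] < 1? YES.
Since E[X] < 1, there exists a 2-coloring of K_{3} with no monochromatic K_3; hence R(3, 3) > 3.

E[X] = 1/4 ≈ 0.2500; E[X] < 1, so R(3, 3) > 3.


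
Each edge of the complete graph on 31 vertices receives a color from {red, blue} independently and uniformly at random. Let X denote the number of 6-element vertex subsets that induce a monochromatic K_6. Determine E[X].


Let X = Σ_S X_S over the C(31, 6) = 736281 subsets S of size 6, where X_S = 1 if the K_6 on S is monochromatic.
For a fixed S, the K_6 on S has C(6, 2) = 15 edges. P[all 15 edges red] = (1/2)^15, and likewise for blue, so P[monochromatic] = 2·(1/2)^15 = 2^{1 − 15} = 1/16384.
By linearity: E[X] = C(31, 6) · 2^{1 − 15} = 736281 · 1/16384 = 736281/16384.
Numerically: E[X] ≈ 44.939.

E[X] = C(31,6)·2^(1−C(6,2)) = 736281/16384 ≈ 44.939.


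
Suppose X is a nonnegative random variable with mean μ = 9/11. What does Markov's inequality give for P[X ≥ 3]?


μ = E[X] = 9/11, a = 3.
Markov: P[X ≥ 3] ≤ μ/a = (9/11)/3 = 3/11.
Numerically: ≈ 0.2727.
(Since a = 3 > μ = 0.8182, the bound 3/11 is < 1 and informative.)

P[X ≥ 3] ≤ 3/11 ≈ 0.2727.


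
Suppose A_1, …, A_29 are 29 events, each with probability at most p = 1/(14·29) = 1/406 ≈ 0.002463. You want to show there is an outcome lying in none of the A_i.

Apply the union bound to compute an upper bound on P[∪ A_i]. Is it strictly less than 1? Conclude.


Union bound: P[∪_{i=1}^{29} A_i] ≤ Σ_i P[A_i] ≤ 29·p = 29·(1/406) = 1/14.
Numerically: 1/14 ≈ 0.071429.
Is 1/14 < 1? YES.
Since P[∪ A_i] ≤ 1/14 < 1, the complement has P[∩ A_i^c] ≥ 1 − 1/14 = 13/14 > 0, so some outcome avoids every A_i.

29·p = 1/14 ≈ 0.071429; existence CERTIFIED by the union bound.


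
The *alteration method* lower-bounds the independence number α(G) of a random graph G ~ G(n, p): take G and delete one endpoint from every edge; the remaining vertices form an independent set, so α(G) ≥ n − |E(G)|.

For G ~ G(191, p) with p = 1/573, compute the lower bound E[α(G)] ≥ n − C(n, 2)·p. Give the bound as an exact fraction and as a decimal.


E[|E(G)|] = C(191, 2)·p = 18145 · (1/573) = 95/3.
E[α(G)] ≥ n − E[|E(G)|] = 191 − 95/3 = 478/3.
Numerically: ≈ 159.33333.
(This is only a lower bound; the true E[α(G)] may be larger.)

E[α(G)] ≥ 478/3 ≈ 159.33333.


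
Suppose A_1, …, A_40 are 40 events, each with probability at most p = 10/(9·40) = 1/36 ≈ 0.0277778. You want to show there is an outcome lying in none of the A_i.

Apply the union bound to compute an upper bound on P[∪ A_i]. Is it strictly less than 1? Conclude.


Union bound: P[∪_{i=1}^{40} A_i] ≤ Σ_i P[A_i] ≤ 40·p = 40·(1/36) = 10/9.
Numerically: 10/9 ≈ 1.1111111.
Is 10/9 < 1? NO.
Since the bound 10/9 is ≥ 1, the union bound is uninformative here; it does NOT by itself certify existence.

40·p = 10/9 ≈ 1.1111111; existence NOT certified by the union bound.
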